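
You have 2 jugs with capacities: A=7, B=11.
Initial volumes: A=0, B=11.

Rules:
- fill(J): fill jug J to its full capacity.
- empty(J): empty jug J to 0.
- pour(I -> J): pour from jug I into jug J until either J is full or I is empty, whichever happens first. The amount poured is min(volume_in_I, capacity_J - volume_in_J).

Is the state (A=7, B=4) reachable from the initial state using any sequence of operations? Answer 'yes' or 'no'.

Answer: yes

Derivation:
BFS from (A=0, B=11):
  1. pour(B -> A) -> (A=7 B=4)
Target reached → yes.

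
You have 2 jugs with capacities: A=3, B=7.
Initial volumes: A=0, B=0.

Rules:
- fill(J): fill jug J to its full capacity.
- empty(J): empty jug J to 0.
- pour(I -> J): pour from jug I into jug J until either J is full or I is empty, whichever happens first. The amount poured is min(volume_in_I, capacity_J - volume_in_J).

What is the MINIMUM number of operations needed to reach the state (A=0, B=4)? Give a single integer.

BFS from (A=0, B=0). One shortest path:
  1. fill(B) -> (A=0 B=7)
  2. pour(B -> A) -> (A=3 B=4)
  3. empty(A) -> (A=0 B=4)
Reached target in 3 moves.

Answer: 3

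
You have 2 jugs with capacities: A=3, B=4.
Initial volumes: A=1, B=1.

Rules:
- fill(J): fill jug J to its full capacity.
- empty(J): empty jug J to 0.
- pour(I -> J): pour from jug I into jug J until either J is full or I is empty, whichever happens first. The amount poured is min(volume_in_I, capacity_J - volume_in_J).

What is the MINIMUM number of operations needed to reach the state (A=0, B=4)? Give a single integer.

BFS from (A=1, B=1). One shortest path:
  1. fill(A) -> (A=3 B=1)
  2. pour(A -> B) -> (A=0 B=4)
Reached target in 2 moves.

Answer: 2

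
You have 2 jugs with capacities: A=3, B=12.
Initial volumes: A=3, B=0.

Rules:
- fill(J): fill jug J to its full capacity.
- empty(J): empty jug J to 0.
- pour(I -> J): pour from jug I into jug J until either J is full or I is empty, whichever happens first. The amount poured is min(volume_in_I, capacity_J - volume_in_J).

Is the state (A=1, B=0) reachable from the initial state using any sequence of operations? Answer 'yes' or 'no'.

BFS explored all 10 reachable states.
Reachable set includes: (0,0), (0,3), (0,6), (0,9), (0,12), (3,0), (3,3), (3,6), (3,9), (3,12)
Target (A=1, B=0) not in reachable set → no.

Answer: no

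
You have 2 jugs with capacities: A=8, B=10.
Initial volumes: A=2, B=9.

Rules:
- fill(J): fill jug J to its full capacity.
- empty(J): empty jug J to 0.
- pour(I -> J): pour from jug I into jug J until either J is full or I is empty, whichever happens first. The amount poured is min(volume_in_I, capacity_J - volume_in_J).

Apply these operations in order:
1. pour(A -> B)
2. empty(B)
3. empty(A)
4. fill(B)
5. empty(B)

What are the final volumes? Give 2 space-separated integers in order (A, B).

Step 1: pour(A -> B) -> (A=1 B=10)
Step 2: empty(B) -> (A=1 B=0)
Step 3: empty(A) -> (A=0 B=0)
Step 4: fill(B) -> (A=0 B=10)
Step 5: empty(B) -> (A=0 B=0)

Answer: 0 0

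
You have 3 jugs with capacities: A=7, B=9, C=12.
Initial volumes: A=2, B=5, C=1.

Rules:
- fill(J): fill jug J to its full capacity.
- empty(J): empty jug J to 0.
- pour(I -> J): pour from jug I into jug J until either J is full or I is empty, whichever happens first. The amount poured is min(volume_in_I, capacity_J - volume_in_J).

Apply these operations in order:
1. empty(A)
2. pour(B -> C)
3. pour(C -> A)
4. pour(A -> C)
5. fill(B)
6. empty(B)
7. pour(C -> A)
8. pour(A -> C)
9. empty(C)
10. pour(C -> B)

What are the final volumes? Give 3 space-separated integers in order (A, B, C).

Step 1: empty(A) -> (A=0 B=5 C=1)
Step 2: pour(B -> C) -> (A=0 B=0 C=6)
Step 3: pour(C -> A) -> (A=6 B=0 C=0)
Step 4: pour(A -> C) -> (A=0 B=0 C=6)
Step 5: fill(B) -> (A=0 B=9 C=6)
Step 6: empty(B) -> (A=0 B=0 C=6)
Step 7: pour(C -> A) -> (A=6 B=0 C=0)
Step 8: pour(A -> C) -> (A=0 B=0 C=6)
Step 9: empty(C) -> (A=0 B=0 C=0)
Step 10: pour(C -> B) -> (A=0 B=0 C=0)

Answer: 0 0 0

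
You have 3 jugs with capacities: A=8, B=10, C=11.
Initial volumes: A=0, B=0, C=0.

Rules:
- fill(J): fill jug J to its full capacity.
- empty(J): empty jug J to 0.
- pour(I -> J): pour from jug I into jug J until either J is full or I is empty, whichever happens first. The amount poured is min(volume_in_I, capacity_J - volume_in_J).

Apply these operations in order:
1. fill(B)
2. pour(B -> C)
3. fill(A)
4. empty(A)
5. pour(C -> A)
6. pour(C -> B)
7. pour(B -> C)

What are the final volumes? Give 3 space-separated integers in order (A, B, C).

Step 1: fill(B) -> (A=0 B=10 C=0)
Step 2: pour(B -> C) -> (A=0 B=0 C=10)
Step 3: fill(A) -> (A=8 B=0 C=10)
Step 4: empty(A) -> (A=0 B=0 C=10)
Step 5: pour(C -> A) -> (A=8 B=0 C=2)
Step 6: pour(C -> B) -> (A=8 B=2 C=0)
Step 7: pour(B -> C) -> (A=8 B=0 C=2)

Answer: 8 0 2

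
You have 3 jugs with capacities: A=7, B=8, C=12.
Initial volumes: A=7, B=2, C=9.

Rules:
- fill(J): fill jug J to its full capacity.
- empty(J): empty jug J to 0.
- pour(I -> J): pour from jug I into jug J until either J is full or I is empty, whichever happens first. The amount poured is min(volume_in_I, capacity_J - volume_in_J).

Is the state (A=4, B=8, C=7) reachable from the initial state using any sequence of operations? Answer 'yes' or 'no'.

BFS from (A=7, B=2, C=9):
  1. empty(A) -> (A=0 B=2 C=9)
  2. pour(B -> A) -> (A=2 B=0 C=9)
  3. fill(B) -> (A=2 B=8 C=9)
  4. pour(B -> A) -> (A=7 B=3 C=9)
  5. pour(A -> C) -> (A=4 B=3 C=12)
  6. pour(C -> B) -> (A=4 B=8 C=7)
Target reached → yes.

Answer: yes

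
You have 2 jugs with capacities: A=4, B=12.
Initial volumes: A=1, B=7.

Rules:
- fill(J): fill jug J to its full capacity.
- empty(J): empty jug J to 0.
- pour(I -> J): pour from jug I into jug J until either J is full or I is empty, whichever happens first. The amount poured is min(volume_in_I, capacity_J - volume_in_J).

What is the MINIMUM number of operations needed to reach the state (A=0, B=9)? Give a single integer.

BFS from (A=1, B=7). One shortest path:
  1. fill(B) -> (A=1 B=12)
  2. pour(B -> A) -> (A=4 B=9)
  3. empty(A) -> (A=0 B=9)
Reached target in 3 moves.

Answer: 3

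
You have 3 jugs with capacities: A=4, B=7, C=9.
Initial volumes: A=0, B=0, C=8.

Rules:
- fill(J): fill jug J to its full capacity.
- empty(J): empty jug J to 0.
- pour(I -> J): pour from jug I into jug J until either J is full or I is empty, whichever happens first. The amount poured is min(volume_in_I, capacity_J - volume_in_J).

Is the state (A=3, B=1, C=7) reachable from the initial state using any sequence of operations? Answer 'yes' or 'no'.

Answer: no

Derivation:
BFS explored all 256 reachable states.
Reachable set includes: (0,0,0), (0,0,1), (0,0,2), (0,0,3), (0,0,4), (0,0,5), (0,0,6), (0,0,7), (0,0,8), (0,0,9), (0,1,0), (0,1,1) ...
Target (A=3, B=1, C=7) not in reachable set → no.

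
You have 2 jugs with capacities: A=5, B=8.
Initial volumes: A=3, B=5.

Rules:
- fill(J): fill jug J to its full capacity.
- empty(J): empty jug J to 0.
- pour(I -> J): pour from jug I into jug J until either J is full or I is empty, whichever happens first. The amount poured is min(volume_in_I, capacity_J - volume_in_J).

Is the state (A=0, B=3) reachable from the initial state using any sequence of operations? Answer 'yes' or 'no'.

Answer: yes

Derivation:
BFS from (A=3, B=5):
  1. empty(B) -> (A=3 B=0)
  2. pour(A -> B) -> (A=0 B=3)
Target reached → yes.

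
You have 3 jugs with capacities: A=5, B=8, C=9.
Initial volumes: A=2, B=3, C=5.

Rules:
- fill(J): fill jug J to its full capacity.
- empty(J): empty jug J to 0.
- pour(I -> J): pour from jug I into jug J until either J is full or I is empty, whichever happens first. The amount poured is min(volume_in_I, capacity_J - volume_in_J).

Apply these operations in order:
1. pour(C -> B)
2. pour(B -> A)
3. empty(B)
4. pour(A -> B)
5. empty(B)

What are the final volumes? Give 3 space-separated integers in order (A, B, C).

Answer: 0 0 0

Derivation:
Step 1: pour(C -> B) -> (A=2 B=8 C=0)
Step 2: pour(B -> A) -> (A=5 B=5 C=0)
Step 3: empty(B) -> (A=5 B=0 C=0)
Step 4: pour(A -> B) -> (A=0 B=5 C=0)
Step 5: empty(B) -> (A=0 B=0 C=0)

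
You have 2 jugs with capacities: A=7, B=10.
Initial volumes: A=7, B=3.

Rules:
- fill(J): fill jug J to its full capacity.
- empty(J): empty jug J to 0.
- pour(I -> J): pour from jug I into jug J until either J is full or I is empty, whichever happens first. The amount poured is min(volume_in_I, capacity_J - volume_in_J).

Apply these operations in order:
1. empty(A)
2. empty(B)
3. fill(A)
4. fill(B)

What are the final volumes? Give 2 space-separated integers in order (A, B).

Answer: 7 10

Derivation:
Step 1: empty(A) -> (A=0 B=3)
Step 2: empty(B) -> (A=0 B=0)
Step 3: fill(A) -> (A=7 B=0)
Step 4: fill(B) -> (A=7 B=10)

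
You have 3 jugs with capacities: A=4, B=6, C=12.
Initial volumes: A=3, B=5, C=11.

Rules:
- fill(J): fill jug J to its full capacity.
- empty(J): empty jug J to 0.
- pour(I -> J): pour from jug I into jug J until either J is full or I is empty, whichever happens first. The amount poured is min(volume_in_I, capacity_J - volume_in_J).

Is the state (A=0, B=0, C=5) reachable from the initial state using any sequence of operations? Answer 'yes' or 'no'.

BFS from (A=3, B=5, C=11):
  1. empty(A) -> (A=0 B=5 C=11)
  2. empty(C) -> (A=0 B=5 C=0)
  3. pour(B -> C) -> (A=0 B=0 C=5)
Target reached → yes.

Answer: yes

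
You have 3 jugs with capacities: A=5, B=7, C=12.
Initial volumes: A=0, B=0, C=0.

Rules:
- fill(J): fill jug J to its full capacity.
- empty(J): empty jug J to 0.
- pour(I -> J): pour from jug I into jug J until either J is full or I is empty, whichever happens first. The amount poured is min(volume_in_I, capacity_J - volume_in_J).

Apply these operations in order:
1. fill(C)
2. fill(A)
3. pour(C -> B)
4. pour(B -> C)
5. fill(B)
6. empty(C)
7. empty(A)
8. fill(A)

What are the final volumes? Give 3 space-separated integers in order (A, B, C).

Step 1: fill(C) -> (A=0 B=0 C=12)
Step 2: fill(A) -> (A=5 B=0 C=12)
Step 3: pour(C -> B) -> (A=5 B=7 C=5)
Step 4: pour(B -> C) -> (A=5 B=0 C=12)
Step 5: fill(B) -> (A=5 B=7 C=12)
Step 6: empty(C) -> (A=5 B=7 C=0)
Step 7: empty(A) -> (A=0 B=7 C=0)
Step 8: fill(A) -> (A=5 B=7 C=0)

Answer: 5 7 0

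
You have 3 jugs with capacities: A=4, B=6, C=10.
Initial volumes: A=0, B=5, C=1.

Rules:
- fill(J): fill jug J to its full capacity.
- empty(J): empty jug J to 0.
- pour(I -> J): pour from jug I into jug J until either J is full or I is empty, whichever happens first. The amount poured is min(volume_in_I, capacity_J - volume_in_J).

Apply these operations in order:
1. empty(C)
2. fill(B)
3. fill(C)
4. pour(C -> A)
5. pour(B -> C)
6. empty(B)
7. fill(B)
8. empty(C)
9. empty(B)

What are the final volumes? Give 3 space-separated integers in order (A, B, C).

Answer: 4 0 0

Derivation:
Step 1: empty(C) -> (A=0 B=5 C=0)
Step 2: fill(B) -> (A=0 B=6 C=0)
Step 3: fill(C) -> (A=0 B=6 C=10)
Step 4: pour(C -> A) -> (A=4 B=6 C=6)
Step 5: pour(B -> C) -> (A=4 B=2 C=10)
Step 6: empty(B) -> (A=4 B=0 C=10)
Step 7: fill(B) -> (A=4 B=6 C=10)
Step 8: empty(C) -> (A=4 B=6 C=0)
Step 9: empty(B) -> (A=4 B=0 C=0)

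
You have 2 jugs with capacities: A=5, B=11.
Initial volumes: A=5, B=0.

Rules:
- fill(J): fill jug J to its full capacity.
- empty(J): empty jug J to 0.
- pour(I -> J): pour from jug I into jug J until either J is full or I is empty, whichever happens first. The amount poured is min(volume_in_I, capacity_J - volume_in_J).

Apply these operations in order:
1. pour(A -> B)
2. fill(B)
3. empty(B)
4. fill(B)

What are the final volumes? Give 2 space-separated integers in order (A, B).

Step 1: pour(A -> B) -> (A=0 B=5)
Step 2: fill(B) -> (A=0 B=11)
Step 3: empty(B) -> (A=0 B=0)
Step 4: fill(B) -> (A=0 B=11)

Answer: 0 11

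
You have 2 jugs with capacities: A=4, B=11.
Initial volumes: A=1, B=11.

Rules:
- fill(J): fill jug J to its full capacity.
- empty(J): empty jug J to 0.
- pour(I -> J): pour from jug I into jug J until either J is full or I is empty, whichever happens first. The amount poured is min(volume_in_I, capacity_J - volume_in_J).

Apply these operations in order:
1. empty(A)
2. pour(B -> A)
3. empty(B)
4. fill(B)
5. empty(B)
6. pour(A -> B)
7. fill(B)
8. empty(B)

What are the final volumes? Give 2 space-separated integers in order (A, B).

Step 1: empty(A) -> (A=0 B=11)
Step 2: pour(B -> A) -> (A=4 B=7)
Step 3: empty(B) -> (A=4 B=0)
Step 4: fill(B) -> (A=4 B=11)
Step 5: empty(B) -> (A=4 B=0)
Step 6: pour(A -> B) -> (A=0 B=4)
Step 7: fill(B) -> (A=0 B=11)
Step 8: empty(B) -> (A=0 B=0)

Answer: 0 0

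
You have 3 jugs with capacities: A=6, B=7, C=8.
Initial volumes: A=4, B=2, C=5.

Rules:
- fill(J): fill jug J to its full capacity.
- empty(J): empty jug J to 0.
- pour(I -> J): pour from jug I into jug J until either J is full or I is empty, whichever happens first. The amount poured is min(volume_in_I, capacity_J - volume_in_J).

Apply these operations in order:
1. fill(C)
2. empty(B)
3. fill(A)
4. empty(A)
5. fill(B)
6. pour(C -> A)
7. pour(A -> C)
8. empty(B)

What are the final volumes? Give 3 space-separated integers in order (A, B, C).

Answer: 0 0 8

Derivation:
Step 1: fill(C) -> (A=4 B=2 C=8)
Step 2: empty(B) -> (A=4 B=0 C=8)
Step 3: fill(A) -> (A=6 B=0 C=8)
Step 4: empty(A) -> (A=0 B=0 C=8)
Step 5: fill(B) -> (A=0 B=7 C=8)
Step 6: pour(C -> A) -> (A=6 B=7 C=2)
Step 7: pour(A -> C) -> (A=0 B=7 C=8)
Step 8: empty(B) -> (A=0 B=0 C=8)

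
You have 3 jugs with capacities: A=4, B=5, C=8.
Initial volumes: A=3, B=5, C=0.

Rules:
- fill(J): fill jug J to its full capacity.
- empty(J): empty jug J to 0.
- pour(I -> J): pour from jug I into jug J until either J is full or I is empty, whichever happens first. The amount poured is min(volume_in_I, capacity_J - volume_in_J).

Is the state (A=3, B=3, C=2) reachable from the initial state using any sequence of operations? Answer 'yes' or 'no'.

BFS explored all 186 reachable states.
Reachable set includes: (0,0,0), (0,0,1), (0,0,2), (0,0,3), (0,0,4), (0,0,5), (0,0,6), (0,0,7), (0,0,8), (0,1,0), (0,1,1), (0,1,2) ...
Target (A=3, B=3, C=2) not in reachable set → no.

Answer: no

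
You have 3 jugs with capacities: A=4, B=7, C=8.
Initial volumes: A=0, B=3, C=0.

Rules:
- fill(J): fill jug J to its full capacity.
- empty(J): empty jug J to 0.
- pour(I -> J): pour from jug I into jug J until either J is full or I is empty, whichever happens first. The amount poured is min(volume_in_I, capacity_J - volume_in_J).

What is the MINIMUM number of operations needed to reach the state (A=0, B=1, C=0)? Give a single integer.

BFS from (A=0, B=3, C=0). One shortest path:
  1. empty(B) -> (A=0 B=0 C=0)
  2. fill(C) -> (A=0 B=0 C=8)
  3. pour(C -> B) -> (A=0 B=7 C=1)
  4. empty(B) -> (A=0 B=0 C=1)
  5. pour(C -> B) -> (A=0 B=1 C=0)
Reached target in 5 moves.

Answer: 5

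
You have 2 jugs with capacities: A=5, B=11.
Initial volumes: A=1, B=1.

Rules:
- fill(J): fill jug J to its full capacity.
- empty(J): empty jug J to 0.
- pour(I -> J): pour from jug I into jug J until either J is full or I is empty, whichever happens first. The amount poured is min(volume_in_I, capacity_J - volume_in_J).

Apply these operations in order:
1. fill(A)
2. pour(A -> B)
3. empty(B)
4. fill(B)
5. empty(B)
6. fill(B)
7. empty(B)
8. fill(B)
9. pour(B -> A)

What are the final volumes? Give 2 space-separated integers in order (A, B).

Step 1: fill(A) -> (A=5 B=1)
Step 2: pour(A -> B) -> (A=0 B=6)
Step 3: empty(B) -> (A=0 B=0)
Step 4: fill(B) -> (A=0 B=11)
Step 5: empty(B) -> (A=0 B=0)
Step 6: fill(B) -> (A=0 B=11)
Step 7: empty(B) -> (A=0 B=0)
Step 8: fill(B) -> (A=0 B=11)
Step 9: pour(B -> A) -> (A=5 B=6)

Answer: 5 6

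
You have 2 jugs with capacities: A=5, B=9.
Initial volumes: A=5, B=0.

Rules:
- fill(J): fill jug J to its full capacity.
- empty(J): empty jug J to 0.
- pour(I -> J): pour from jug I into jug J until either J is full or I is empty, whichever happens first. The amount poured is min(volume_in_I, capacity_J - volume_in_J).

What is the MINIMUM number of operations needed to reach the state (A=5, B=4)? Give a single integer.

Answer: 3

Derivation:
BFS from (A=5, B=0). One shortest path:
  1. empty(A) -> (A=0 B=0)
  2. fill(B) -> (A=0 B=9)
  3. pour(B -> A) -> (A=5 B=4)
Reached target in 3 moves.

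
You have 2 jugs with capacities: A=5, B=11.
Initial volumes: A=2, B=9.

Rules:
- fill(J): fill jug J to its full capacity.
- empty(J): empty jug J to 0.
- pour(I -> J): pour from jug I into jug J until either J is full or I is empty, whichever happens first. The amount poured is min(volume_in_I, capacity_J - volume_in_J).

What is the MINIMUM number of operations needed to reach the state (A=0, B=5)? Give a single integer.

BFS from (A=2, B=9). One shortest path:
  1. fill(A) -> (A=5 B=9)
  2. empty(B) -> (A=5 B=0)
  3. pour(A -> B) -> (A=0 B=5)
Reached target in 3 moves.

Answer: 3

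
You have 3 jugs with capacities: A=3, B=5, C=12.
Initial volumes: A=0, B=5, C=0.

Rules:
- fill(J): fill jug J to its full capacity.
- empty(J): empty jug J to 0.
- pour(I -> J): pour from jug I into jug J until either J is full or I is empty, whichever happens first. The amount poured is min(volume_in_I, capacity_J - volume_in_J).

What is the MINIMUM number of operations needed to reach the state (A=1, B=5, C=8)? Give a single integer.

BFS from (A=0, B=5, C=0). One shortest path:
  1. fill(A) -> (A=3 B=5 C=0)
  2. pour(A -> C) -> (A=0 B=5 C=3)
  3. fill(A) -> (A=3 B=5 C=3)
  4. pour(B -> C) -> (A=3 B=0 C=8)
  5. pour(A -> B) -> (A=0 B=3 C=8)
  6. fill(A) -> (A=3 B=3 C=8)
  7. pour(A -> B) -> (A=1 B=5 C=8)
Reached target in 7 moves.

Answer: 7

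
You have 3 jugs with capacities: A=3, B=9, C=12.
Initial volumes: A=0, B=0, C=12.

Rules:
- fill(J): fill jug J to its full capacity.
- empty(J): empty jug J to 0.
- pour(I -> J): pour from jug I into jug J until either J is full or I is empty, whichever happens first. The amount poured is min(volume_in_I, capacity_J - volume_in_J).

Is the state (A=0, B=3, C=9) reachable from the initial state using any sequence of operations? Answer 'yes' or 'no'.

BFS from (A=0, B=0, C=12):
  1. pour(C -> A) -> (A=3 B=0 C=9)
  2. pour(A -> B) -> (A=0 B=3 C=9)
Target reached → yes.

Answer: yes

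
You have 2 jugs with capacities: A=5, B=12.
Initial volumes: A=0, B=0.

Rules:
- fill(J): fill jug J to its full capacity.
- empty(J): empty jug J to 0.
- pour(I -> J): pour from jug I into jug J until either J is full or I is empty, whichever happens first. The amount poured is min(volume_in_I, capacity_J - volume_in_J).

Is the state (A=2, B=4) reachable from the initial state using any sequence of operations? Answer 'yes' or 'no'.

BFS explored all 34 reachable states.
Reachable set includes: (0,0), (0,1), (0,2), (0,3), (0,4), (0,5), (0,6), (0,7), (0,8), (0,9), (0,10), (0,11) ...
Target (A=2, B=4) not in reachable set → no.

Answer: no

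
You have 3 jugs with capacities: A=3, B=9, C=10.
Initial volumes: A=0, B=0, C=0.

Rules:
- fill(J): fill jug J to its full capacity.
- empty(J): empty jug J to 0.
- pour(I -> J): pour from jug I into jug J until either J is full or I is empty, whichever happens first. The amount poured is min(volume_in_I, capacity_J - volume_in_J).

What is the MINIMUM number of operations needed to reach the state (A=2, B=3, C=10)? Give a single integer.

Answer: 6

Derivation:
BFS from (A=0, B=0, C=0). One shortest path:
  1. fill(A) -> (A=3 B=0 C=0)
  2. fill(B) -> (A=3 B=9 C=0)
  3. pour(B -> C) -> (A=3 B=0 C=9)
  4. pour(A -> B) -> (A=0 B=3 C=9)
  5. fill(A) -> (A=3 B=3 C=9)
  6. pour(A -> C) -> (A=2 B=3 C=10)
Reached target in 6 moves.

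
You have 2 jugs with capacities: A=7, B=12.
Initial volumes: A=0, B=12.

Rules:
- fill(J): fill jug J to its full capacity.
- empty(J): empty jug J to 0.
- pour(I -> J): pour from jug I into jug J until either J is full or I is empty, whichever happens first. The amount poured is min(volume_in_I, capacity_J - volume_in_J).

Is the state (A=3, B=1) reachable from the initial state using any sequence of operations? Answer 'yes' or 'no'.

BFS explored all 38 reachable states.
Reachable set includes: (0,0), (0,1), (0,2), (0,3), (0,4), (0,5), (0,6), (0,7), (0,8), (0,9), (0,10), (0,11) ...
Target (A=3, B=1) not in reachable set → no.

Answer: no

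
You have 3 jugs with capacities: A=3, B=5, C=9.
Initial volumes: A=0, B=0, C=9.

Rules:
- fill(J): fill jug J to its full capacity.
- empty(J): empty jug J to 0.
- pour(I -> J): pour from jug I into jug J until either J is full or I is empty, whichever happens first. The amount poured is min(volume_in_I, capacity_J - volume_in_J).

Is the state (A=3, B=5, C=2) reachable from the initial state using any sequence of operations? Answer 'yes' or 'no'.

Answer: yes

Derivation:
BFS from (A=0, B=0, C=9):
  1. fill(B) -> (A=0 B=5 C=9)
  2. empty(C) -> (A=0 B=5 C=0)
  3. pour(B -> A) -> (A=3 B=2 C=0)
  4. pour(B -> C) -> (A=3 B=0 C=2)
  5. fill(B) -> (A=3 B=5 C=2)
Target reached → yes.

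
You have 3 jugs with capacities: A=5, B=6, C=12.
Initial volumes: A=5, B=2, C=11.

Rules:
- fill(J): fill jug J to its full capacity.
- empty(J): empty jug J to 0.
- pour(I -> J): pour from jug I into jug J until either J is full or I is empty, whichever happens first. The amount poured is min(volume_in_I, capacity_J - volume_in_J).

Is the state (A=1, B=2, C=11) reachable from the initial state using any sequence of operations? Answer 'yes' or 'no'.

BFS explored all 326 reachable states.
Reachable set includes: (0,0,0), (0,0,1), (0,0,2), (0,0,3), (0,0,4), (0,0,5), (0,0,6), (0,0,7), (0,0,8), (0,0,9), (0,0,10), (0,0,11) ...
Target (A=1, B=2, C=11) not in reachable set → no.

Answer: no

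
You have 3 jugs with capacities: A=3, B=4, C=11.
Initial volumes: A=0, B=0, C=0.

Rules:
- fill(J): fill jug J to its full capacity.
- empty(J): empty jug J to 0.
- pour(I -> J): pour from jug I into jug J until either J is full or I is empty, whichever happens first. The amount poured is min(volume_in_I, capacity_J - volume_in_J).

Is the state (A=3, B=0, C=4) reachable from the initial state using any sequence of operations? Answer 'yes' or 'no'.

Answer: yes

Derivation:
BFS from (A=0, B=0, C=0):
  1. fill(A) -> (A=3 B=0 C=0)
  2. fill(B) -> (A=3 B=4 C=0)
  3. pour(B -> C) -> (A=3 B=0 C=4)
Target reached → yes.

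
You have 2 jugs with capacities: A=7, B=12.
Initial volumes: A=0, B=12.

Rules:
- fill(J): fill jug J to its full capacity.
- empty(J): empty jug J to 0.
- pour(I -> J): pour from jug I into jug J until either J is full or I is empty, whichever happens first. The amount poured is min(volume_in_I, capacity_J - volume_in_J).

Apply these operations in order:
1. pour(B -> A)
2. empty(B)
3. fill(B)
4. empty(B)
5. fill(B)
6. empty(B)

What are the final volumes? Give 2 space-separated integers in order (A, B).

Step 1: pour(B -> A) -> (A=7 B=5)
Step 2: empty(B) -> (A=7 B=0)
Step 3: fill(B) -> (A=7 B=12)
Step 4: empty(B) -> (A=7 B=0)
Step 5: fill(B) -> (A=7 B=12)
Step 6: empty(B) -> (A=7 B=0)

Answer: 7 0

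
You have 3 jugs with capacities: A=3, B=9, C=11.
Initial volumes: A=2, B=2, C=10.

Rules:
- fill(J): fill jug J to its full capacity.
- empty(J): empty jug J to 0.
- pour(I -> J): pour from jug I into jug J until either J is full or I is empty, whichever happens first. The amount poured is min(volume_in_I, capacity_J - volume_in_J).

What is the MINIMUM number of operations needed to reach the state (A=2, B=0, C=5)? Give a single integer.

BFS from (A=2, B=2, C=10). One shortest path:
  1. empty(C) -> (A=2 B=2 C=0)
  2. pour(A -> C) -> (A=0 B=2 C=2)
  3. fill(A) -> (A=3 B=2 C=2)
  4. pour(A -> C) -> (A=0 B=2 C=5)
  5. pour(B -> A) -> (A=2 B=0 C=5)
Reached target in 5 moves.

Answer: 5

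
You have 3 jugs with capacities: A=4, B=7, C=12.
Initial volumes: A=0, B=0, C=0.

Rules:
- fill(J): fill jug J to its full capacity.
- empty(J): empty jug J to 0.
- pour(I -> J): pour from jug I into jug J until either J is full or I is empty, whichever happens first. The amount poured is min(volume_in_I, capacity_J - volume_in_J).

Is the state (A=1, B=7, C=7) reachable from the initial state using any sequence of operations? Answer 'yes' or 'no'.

Answer: yes

Derivation:
BFS from (A=0, B=0, C=0):
  1. fill(A) -> (A=4 B=0 C=0)
  2. fill(B) -> (A=4 B=7 C=0)
  3. pour(B -> C) -> (A=4 B=0 C=7)
  4. pour(A -> B) -> (A=0 B=4 C=7)
  5. fill(A) -> (A=4 B=4 C=7)
  6. pour(A -> B) -> (A=1 B=7 C=7)
Target reached → yes.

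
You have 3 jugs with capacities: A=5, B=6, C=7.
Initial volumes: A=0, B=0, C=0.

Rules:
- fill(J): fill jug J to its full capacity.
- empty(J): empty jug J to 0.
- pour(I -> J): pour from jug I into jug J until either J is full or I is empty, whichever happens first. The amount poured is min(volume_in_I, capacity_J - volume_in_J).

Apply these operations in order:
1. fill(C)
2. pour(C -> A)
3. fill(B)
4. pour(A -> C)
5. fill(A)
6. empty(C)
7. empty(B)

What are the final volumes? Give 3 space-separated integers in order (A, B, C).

Answer: 5 0 0

Derivation:
Step 1: fill(C) -> (A=0 B=0 C=7)
Step 2: pour(C -> A) -> (A=5 B=0 C=2)
Step 3: fill(B) -> (A=5 B=6 C=2)
Step 4: pour(A -> C) -> (A=0 B=6 C=7)
Step 5: fill(A) -> (A=5 B=6 C=7)
Step 6: empty(C) -> (A=5 B=6 C=0)
Step 7: empty(B) -> (A=5 B=0 C=0)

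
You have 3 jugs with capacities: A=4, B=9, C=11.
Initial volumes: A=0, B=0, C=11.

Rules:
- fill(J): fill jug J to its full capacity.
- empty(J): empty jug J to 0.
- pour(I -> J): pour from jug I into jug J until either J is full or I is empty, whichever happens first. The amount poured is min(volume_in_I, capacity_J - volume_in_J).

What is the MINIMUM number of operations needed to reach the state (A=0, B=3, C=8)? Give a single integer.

BFS from (A=0, B=0, C=11). One shortest path:
  1. pour(C -> A) -> (A=4 B=0 C=7)
  2. pour(C -> B) -> (A=4 B=7 C=0)
  3. pour(A -> C) -> (A=0 B=7 C=4)
  4. pour(B -> A) -> (A=4 B=3 C=4)
  5. pour(A -> C) -> (A=0 B=3 C=8)
Reached target in 5 moves.

Answer: 5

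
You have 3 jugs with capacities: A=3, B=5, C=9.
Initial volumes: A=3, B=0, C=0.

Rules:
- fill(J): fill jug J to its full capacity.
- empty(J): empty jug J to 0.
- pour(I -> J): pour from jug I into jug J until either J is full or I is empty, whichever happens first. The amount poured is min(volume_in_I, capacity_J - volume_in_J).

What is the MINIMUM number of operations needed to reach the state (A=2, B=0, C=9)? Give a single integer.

Answer: 5

Derivation:
BFS from (A=3, B=0, C=0). One shortest path:
  1. fill(B) -> (A=3 B=5 C=0)
  2. pour(A -> C) -> (A=0 B=5 C=3)
  3. fill(A) -> (A=3 B=5 C=3)
  4. pour(B -> C) -> (A=3 B=0 C=8)
  5. pour(A -> C) -> (A=2 B=0 C=9)
Reached target in 5 moves.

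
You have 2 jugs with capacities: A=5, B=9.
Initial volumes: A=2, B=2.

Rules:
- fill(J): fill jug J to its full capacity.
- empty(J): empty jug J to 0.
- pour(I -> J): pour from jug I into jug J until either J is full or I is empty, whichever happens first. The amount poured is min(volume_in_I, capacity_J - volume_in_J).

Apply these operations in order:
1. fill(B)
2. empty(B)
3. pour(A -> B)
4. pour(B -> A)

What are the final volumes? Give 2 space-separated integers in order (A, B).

Step 1: fill(B) -> (A=2 B=9)
Step 2: empty(B) -> (A=2 B=0)
Step 3: pour(A -> B) -> (A=0 B=2)
Step 4: pour(B -> A) -> (A=2 B=0)

Answer: 2 0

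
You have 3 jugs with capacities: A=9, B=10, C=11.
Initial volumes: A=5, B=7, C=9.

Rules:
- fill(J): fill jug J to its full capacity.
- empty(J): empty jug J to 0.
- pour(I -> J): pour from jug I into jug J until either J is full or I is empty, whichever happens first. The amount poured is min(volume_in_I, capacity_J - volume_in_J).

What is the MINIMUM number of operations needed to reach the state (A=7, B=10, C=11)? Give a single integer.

Answer: 3

Derivation:
BFS from (A=5, B=7, C=9). One shortest path:
  1. fill(A) -> (A=9 B=7 C=9)
  2. fill(B) -> (A=9 B=10 C=9)
  3. pour(A -> C) -> (A=7 B=10 C=11)
Reached target in 3 moves.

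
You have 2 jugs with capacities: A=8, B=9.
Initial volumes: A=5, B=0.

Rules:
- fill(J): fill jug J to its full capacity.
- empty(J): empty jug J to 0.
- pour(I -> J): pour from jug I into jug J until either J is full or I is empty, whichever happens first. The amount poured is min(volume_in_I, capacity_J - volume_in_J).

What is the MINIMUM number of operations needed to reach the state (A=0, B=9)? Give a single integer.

Answer: 2

Derivation:
BFS from (A=5, B=0). One shortest path:
  1. empty(A) -> (A=0 B=0)
  2. fill(B) -> (A=0 B=9)
Reached target in 2 moves.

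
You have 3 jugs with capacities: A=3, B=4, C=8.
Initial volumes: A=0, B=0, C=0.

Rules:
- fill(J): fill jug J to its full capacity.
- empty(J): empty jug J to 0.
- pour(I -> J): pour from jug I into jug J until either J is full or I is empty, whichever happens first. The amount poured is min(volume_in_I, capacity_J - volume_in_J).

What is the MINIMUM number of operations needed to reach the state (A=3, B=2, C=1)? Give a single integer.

BFS from (A=0, B=0, C=0). One shortest path:
  1. fill(A) -> (A=3 B=0 C=0)
  2. pour(A -> B) -> (A=0 B=3 C=0)
  3. fill(A) -> (A=3 B=3 C=0)
  4. pour(A -> B) -> (A=2 B=4 C=0)
  5. pour(B -> C) -> (A=2 B=0 C=4)
  6. pour(A -> B) -> (A=0 B=2 C=4)
  7. pour(C -> A) -> (A=3 B=2 C=1)
Reached target in 7 moves.

Answer: 7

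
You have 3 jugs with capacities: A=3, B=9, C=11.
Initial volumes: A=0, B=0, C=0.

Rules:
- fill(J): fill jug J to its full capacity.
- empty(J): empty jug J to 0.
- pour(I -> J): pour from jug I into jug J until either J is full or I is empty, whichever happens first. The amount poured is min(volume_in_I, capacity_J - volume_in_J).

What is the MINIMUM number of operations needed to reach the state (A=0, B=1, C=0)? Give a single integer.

Answer: 5

Derivation:
BFS from (A=0, B=0, C=0). One shortest path:
  1. fill(A) -> (A=3 B=0 C=0)
  2. fill(B) -> (A=3 B=9 C=0)
  3. pour(A -> C) -> (A=0 B=9 C=3)
  4. pour(B -> C) -> (A=0 B=1 C=11)
  5. empty(C) -> (A=0 B=1 C=0)
Reached target in 5 moves.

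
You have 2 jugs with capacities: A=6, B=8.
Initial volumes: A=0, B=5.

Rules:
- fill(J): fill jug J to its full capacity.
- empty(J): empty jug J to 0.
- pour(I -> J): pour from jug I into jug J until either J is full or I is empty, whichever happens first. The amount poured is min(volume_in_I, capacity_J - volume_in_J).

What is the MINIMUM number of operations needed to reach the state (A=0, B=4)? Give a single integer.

Answer: 7

Derivation:
BFS from (A=0, B=5). One shortest path:
  1. fill(A) -> (A=6 B=5)
  2. empty(B) -> (A=6 B=0)
  3. pour(A -> B) -> (A=0 B=6)
  4. fill(A) -> (A=6 B=6)
  5. pour(A -> B) -> (A=4 B=8)
  6. empty(B) -> (A=4 B=0)
  7. pour(A -> B) -> (A=0 B=4)
Reached target in 7 moves.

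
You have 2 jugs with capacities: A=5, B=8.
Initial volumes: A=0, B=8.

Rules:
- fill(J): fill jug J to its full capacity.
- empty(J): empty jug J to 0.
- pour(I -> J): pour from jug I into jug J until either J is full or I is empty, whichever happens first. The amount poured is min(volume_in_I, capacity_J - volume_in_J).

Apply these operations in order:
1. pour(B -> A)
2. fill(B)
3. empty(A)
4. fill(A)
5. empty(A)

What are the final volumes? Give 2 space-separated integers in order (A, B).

Step 1: pour(B -> A) -> (A=5 B=3)
Step 2: fill(B) -> (A=5 B=8)
Step 3: empty(A) -> (A=0 B=8)
Step 4: fill(A) -> (A=5 B=8)
Step 5: empty(A) -> (A=0 B=8)

Answer: 0 8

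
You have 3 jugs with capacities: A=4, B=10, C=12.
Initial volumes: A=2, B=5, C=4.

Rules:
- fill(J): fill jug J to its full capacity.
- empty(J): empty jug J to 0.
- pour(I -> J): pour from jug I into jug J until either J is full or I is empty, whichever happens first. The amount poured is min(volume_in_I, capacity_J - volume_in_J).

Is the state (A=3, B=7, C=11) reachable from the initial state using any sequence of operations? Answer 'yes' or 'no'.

Answer: no

Derivation:
BFS explored all 315 reachable states.
Reachable set includes: (0,0,0), (0,0,1), (0,0,2), (0,0,3), (0,0,4), (0,0,5), (0,0,6), (0,0,7), (0,0,8), (0,0,9), (0,0,10), (0,0,11) ...
Target (A=3, B=7, C=11) not in reachable set → no.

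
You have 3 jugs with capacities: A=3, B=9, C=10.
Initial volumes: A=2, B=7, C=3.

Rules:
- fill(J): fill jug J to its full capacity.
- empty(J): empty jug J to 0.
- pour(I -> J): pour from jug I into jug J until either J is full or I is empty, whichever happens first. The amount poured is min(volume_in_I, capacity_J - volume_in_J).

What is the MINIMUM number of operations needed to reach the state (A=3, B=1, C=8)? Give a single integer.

BFS from (A=2, B=7, C=3). One shortest path:
  1. pour(A -> C) -> (A=0 B=7 C=5)
  2. pour(B -> A) -> (A=3 B=4 C=5)
  3. pour(A -> C) -> (A=0 B=4 C=8)
  4. pour(B -> A) -> (A=3 B=1 C=8)
Reached target in 4 moves.

Answer: 4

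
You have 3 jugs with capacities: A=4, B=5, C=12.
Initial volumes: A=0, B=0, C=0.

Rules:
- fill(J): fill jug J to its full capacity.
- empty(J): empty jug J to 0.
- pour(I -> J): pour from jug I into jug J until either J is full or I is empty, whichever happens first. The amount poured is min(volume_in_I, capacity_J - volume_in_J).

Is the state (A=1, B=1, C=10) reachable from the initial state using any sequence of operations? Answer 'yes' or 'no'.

BFS explored all 258 reachable states.
Reachable set includes: (0,0,0), (0,0,1), (0,0,2), (0,0,3), (0,0,4), (0,0,5), (0,0,6), (0,0,7), (0,0,8), (0,0,9), (0,0,10), (0,0,11) ...
Target (A=1, B=1, C=10) not in reachable set → no.

Answer: no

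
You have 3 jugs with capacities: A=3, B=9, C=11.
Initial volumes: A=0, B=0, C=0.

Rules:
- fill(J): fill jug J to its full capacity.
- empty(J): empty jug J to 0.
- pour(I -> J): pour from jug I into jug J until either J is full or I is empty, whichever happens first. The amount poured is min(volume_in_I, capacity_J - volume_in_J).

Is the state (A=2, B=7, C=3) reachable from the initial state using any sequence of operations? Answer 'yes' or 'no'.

Answer: no

Derivation:
BFS explored all 320 reachable states.
Reachable set includes: (0,0,0), (0,0,1), (0,0,2), (0,0,3), (0,0,4), (0,0,5), (0,0,6), (0,0,7), (0,0,8), (0,0,9), (0,0,10), (0,0,11) ...
Target (A=2, B=7, C=3) not in reachable set → no.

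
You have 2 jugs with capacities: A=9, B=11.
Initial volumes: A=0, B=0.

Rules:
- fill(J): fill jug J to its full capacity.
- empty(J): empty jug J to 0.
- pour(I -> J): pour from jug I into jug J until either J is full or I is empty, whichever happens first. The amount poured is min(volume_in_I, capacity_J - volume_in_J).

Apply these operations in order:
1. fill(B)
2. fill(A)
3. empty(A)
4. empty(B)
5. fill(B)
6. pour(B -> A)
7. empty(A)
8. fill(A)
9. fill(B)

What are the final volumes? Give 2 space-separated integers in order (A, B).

Step 1: fill(B) -> (A=0 B=11)
Step 2: fill(A) -> (A=9 B=11)
Step 3: empty(A) -> (A=0 B=11)
Step 4: empty(B) -> (A=0 B=0)
Step 5: fill(B) -> (A=0 B=11)
Step 6: pour(B -> A) -> (A=9 B=2)
Step 7: empty(A) -> (A=0 B=2)
Step 8: fill(A) -> (A=9 B=2)
Step 9: fill(B) -> (A=9 B=11)

Answer: 9 11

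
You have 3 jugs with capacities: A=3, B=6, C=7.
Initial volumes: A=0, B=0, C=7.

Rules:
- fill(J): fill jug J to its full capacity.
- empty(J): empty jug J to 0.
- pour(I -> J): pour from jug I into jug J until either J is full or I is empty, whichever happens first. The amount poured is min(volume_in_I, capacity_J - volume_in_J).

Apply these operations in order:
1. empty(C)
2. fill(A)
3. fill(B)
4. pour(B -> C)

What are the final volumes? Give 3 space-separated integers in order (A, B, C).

Step 1: empty(C) -> (A=0 B=0 C=0)
Step 2: fill(A) -> (A=3 B=0 C=0)
Step 3: fill(B) -> (A=3 B=6 C=0)
Step 4: pour(B -> C) -> (A=3 B=0 C=6)

Answer: 3 0 6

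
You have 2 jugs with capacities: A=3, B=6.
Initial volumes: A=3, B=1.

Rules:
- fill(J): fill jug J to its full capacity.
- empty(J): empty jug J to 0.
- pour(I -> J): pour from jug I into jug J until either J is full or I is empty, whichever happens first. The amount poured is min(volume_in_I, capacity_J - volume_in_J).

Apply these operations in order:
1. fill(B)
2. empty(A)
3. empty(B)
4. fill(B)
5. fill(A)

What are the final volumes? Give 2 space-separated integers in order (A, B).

Step 1: fill(B) -> (A=3 B=6)
Step 2: empty(A) -> (A=0 B=6)
Step 3: empty(B) -> (A=0 B=0)
Step 4: fill(B) -> (A=0 B=6)
Step 5: fill(A) -> (A=3 B=6)

Answer: 3 6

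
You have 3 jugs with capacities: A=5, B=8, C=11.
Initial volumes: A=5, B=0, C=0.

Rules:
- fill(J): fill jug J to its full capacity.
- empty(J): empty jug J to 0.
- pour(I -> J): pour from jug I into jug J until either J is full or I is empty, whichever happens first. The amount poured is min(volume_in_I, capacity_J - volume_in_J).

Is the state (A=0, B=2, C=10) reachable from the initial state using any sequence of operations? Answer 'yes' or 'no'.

Answer: yes

Derivation:
BFS from (A=5, B=0, C=0):
  1. fill(B) -> (A=5 B=8 C=0)
  2. pour(A -> C) -> (A=0 B=8 C=5)
  3. fill(A) -> (A=5 B=8 C=5)
  4. pour(B -> C) -> (A=5 B=2 C=11)
  5. empty(C) -> (A=5 B=2 C=0)
  6. pour(A -> C) -> (A=0 B=2 C=5)
  7. fill(A) -> (A=5 B=2 C=5)
  8. pour(A -> C) -> (A=0 B=2 C=10)
Target reached → yes.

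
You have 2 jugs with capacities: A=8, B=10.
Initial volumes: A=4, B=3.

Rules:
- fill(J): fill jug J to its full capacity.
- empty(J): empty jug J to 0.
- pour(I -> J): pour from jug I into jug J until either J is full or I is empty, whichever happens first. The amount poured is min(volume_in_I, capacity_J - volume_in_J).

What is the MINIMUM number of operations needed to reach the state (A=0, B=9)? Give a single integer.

Answer: 4

Derivation:
BFS from (A=4, B=3). One shortest path:
  1. pour(B -> A) -> (A=7 B=0)
  2. fill(B) -> (A=7 B=10)
  3. pour(B -> A) -> (A=8 B=9)
  4. empty(A) -> (A=0 B=9)
Reached target in 4 moves.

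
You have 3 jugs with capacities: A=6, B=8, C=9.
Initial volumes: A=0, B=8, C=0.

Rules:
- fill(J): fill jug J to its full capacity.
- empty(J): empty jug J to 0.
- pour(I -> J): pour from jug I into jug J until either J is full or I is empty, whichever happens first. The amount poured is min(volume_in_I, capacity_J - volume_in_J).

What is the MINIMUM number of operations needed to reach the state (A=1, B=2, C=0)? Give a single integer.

BFS from (A=0, B=8, C=0). One shortest path:
  1. empty(B) -> (A=0 B=0 C=0)
  2. fill(C) -> (A=0 B=0 C=9)
  3. pour(C -> B) -> (A=0 B=8 C=1)
  4. pour(B -> A) -> (A=6 B=2 C=1)
  5. empty(A) -> (A=0 B=2 C=1)
  6. pour(C -> A) -> (A=1 B=2 C=0)
Reached target in 6 moves.

Answer: 6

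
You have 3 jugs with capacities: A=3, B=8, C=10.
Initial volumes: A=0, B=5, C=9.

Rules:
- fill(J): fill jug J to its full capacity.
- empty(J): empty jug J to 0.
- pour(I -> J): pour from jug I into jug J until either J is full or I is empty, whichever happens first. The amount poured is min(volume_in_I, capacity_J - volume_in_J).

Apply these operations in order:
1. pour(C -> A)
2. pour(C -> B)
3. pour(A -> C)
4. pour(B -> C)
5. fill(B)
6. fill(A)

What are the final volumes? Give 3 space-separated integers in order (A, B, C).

Answer: 3 8 10

Derivation:
Step 1: pour(C -> A) -> (A=3 B=5 C=6)
Step 2: pour(C -> B) -> (A=3 B=8 C=3)
Step 3: pour(A -> C) -> (A=0 B=8 C=6)
Step 4: pour(B -> C) -> (A=0 B=4 C=10)
Step 5: fill(B) -> (A=0 B=8 C=10)
Step 6: fill(A) -> (A=3 B=8 C=10)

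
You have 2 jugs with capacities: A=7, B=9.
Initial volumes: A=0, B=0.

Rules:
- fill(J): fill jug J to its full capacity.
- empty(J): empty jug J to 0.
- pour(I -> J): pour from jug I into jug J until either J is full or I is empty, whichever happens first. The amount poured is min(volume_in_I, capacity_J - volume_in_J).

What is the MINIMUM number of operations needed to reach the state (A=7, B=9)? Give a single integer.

BFS from (A=0, B=0). One shortest path:
  1. fill(A) -> (A=7 B=0)
  2. fill(B) -> (A=7 B=9)
Reached target in 2 moves.

Answer: 2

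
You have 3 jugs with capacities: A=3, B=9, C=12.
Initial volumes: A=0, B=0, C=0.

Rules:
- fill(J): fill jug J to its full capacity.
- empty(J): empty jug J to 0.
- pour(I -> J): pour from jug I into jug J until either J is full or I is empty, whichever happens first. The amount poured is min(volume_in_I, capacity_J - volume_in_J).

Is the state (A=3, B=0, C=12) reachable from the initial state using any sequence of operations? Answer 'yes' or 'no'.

BFS from (A=0, B=0, C=0):
  1. fill(A) -> (A=3 B=0 C=0)
  2. fill(C) -> (A=3 B=0 C=12)
Target reached → yes.

Answer: yes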